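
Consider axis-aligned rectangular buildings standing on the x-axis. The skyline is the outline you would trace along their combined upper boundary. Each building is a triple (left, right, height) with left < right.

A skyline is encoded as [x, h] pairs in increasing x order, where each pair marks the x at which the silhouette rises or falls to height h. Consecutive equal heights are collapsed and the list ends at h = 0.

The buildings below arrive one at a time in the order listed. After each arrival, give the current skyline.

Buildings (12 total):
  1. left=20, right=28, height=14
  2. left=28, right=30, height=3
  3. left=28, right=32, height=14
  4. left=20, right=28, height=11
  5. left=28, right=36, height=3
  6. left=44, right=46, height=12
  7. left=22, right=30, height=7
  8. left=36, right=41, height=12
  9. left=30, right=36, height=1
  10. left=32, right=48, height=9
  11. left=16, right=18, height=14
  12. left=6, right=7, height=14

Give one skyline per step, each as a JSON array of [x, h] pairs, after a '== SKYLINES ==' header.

== SKYLINES ==
[[20,14],[28,0]]
[[20,14],[28,3],[30,0]]
[[20,14],[32,0]]
[[20,14],[32,0]]
[[20,14],[32,3],[36,0]]
[[20,14],[32,3],[36,0],[44,12],[46,0]]
[[20,14],[32,3],[36,0],[44,12],[46,0]]
[[20,14],[32,3],[36,12],[41,0],[44,12],[46,0]]
[[20,14],[32,3],[36,12],[41,0],[44,12],[46,0]]
[[20,14],[32,9],[36,12],[41,9],[44,12],[46,9],[48,0]]
[[16,14],[18,0],[20,14],[32,9],[36,12],[41,9],[44,12],[46,9],[48,0]]
[[6,14],[7,0],[16,14],[18,0],[20,14],[32,9],[36,12],[41,9],[44,12],[46,9],[48,0]]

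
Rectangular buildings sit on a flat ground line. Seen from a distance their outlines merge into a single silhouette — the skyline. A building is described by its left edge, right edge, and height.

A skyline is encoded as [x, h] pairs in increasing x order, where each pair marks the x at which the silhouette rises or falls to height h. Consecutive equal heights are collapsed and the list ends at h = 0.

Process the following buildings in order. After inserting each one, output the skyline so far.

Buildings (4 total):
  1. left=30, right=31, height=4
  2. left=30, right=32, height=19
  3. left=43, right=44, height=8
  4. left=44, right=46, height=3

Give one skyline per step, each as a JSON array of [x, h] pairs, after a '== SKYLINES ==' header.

== SKYLINES ==
[[30,4],[31,0]]
[[30,19],[32,0]]
[[30,19],[32,0],[43,8],[44,0]]
[[30,19],[32,0],[43,8],[44,3],[46,0]]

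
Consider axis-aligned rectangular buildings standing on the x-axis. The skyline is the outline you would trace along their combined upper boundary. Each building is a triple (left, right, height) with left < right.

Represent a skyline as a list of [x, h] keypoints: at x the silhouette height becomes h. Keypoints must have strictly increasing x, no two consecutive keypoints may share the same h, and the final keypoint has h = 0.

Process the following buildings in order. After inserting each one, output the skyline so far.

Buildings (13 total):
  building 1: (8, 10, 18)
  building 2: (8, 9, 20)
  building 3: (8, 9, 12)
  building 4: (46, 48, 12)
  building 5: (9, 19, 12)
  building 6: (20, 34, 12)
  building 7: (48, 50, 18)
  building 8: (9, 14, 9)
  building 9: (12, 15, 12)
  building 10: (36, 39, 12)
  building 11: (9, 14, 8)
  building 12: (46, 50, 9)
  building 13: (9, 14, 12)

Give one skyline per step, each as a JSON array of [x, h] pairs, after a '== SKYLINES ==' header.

== SKYLINES ==
[[8,18],[10,0]]
[[8,20],[9,18],[10,0]]
[[8,20],[9,18],[10,0]]
[[8,20],[9,18],[10,0],[46,12],[48,0]]
[[8,20],[9,18],[10,12],[19,0],[46,12],[48,0]]
[[8,20],[9,18],[10,12],[19,0],[20,12],[34,0],[46,12],[48,0]]
[[8,20],[9,18],[10,12],[19,0],[20,12],[34,0],[46,12],[48,18],[50,0]]
[[8,20],[9,18],[10,12],[19,0],[20,12],[34,0],[46,12],[48,18],[50,0]]
[[8,20],[9,18],[10,12],[19,0],[20,12],[34,0],[46,12],[48,18],[50,0]]
[[8,20],[9,18],[10,12],[19,0],[20,12],[34,0],[36,12],[39,0],[46,12],[48,18],[50,0]]
[[8,20],[9,18],[10,12],[19,0],[20,12],[34,0],[36,12],[39,0],[46,12],[48,18],[50,0]]
[[8,20],[9,18],[10,12],[19,0],[20,12],[34,0],[36,12],[39,0],[46,12],[48,18],[50,0]]
[[8,20],[9,18],[10,12],[19,0],[20,12],[34,0],[36,12],[39,0],[46,12],[48,18],[50,0]]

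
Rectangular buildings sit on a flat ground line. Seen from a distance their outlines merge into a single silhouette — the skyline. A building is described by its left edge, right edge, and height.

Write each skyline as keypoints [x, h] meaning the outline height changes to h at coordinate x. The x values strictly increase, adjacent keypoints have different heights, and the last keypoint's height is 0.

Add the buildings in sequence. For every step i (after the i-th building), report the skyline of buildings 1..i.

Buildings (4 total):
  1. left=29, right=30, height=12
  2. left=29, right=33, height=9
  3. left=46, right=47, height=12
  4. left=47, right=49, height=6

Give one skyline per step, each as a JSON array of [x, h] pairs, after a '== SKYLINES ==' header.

== SKYLINES ==
[[29,12],[30,0]]
[[29,12],[30,9],[33,0]]
[[29,12],[30,9],[33,0],[46,12],[47,0]]
[[29,12],[30,9],[33,0],[46,12],[47,6],[49,0]]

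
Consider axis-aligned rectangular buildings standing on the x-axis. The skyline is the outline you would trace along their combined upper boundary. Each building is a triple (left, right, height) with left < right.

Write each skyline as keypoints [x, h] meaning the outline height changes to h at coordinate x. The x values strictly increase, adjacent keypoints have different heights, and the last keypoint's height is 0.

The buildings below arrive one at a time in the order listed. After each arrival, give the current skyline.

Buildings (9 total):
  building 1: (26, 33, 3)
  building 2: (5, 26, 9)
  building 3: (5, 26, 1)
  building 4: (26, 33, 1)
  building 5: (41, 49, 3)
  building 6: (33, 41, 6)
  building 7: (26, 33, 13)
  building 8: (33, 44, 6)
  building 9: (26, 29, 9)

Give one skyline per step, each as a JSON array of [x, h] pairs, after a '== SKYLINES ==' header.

== SKYLINES ==
[[26,3],[33,0]]
[[5,9],[26,3],[33,0]]
[[5,9],[26,3],[33,0]]
[[5,9],[26,3],[33,0]]
[[5,9],[26,3],[33,0],[41,3],[49,0]]
[[5,9],[26,3],[33,6],[41,3],[49,0]]
[[5,9],[26,13],[33,6],[41,3],[49,0]]
[[5,9],[26,13],[33,6],[44,3],[49,0]]
[[5,9],[26,13],[33,6],[44,3],[49,0]]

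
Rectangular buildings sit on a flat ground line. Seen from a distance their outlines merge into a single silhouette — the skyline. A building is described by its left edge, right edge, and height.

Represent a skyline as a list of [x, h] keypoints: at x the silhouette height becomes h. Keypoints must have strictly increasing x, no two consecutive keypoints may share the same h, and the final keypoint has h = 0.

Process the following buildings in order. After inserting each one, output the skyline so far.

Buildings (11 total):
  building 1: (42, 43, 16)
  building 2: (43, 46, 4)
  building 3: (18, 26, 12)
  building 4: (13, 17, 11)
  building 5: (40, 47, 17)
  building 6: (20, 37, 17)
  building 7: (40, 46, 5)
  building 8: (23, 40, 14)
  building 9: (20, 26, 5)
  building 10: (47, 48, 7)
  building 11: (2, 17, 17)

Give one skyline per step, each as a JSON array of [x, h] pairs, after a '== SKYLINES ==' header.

== SKYLINES ==
[[42,16],[43,0]]
[[42,16],[43,4],[46,0]]
[[18,12],[26,0],[42,16],[43,4],[46,0]]
[[13,11],[17,0],[18,12],[26,0],[42,16],[43,4],[46,0]]
[[13,11],[17,0],[18,12],[26,0],[40,17],[47,0]]
[[13,11],[17,0],[18,12],[20,17],[37,0],[40,17],[47,0]]
[[13,11],[17,0],[18,12],[20,17],[37,0],[40,17],[47,0]]
[[13,11],[17,0],[18,12],[20,17],[37,14],[40,17],[47,0]]
[[13,11],[17,0],[18,12],[20,17],[37,14],[40,17],[47,0]]
[[13,11],[17,0],[18,12],[20,17],[37,14],[40,17],[47,7],[48,0]]
[[2,17],[17,0],[18,12],[20,17],[37,14],[40,17],[47,7],[48,0]]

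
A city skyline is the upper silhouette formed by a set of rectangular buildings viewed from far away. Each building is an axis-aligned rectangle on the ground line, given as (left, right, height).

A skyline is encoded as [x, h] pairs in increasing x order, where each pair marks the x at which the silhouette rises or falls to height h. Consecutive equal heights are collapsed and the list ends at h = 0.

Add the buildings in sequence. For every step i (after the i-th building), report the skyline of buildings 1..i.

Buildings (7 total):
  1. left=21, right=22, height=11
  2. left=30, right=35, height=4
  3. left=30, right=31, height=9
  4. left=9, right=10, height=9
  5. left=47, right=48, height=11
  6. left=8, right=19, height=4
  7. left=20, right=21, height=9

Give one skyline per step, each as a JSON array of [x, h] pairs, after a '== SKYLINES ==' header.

== SKYLINES ==
[[21,11],[22,0]]
[[21,11],[22,0],[30,4],[35,0]]
[[21,11],[22,0],[30,9],[31,4],[35,0]]
[[9,9],[10,0],[21,11],[22,0],[30,9],[31,4],[35,0]]
[[9,9],[10,0],[21,11],[22,0],[30,9],[31,4],[35,0],[47,11],[48,0]]
[[8,4],[9,9],[10,4],[19,0],[21,11],[22,0],[30,9],[31,4],[35,0],[47,11],[48,0]]
[[8,4],[9,9],[10,4],[19,0],[20,9],[21,11],[22,0],[30,9],[31,4],[35,0],[47,11],[48,0]]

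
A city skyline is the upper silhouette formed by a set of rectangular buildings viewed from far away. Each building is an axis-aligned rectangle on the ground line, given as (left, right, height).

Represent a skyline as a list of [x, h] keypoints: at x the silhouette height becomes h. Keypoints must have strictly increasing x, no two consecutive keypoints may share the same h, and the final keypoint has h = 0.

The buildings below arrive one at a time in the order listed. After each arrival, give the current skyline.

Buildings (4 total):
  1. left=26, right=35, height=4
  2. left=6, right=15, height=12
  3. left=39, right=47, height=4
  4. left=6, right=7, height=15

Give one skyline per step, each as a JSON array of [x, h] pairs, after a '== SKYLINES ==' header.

== SKYLINES ==
[[26,4],[35,0]]
[[6,12],[15,0],[26,4],[35,0]]
[[6,12],[15,0],[26,4],[35,0],[39,4],[47,0]]
[[6,15],[7,12],[15,0],[26,4],[35,0],[39,4],[47,0]]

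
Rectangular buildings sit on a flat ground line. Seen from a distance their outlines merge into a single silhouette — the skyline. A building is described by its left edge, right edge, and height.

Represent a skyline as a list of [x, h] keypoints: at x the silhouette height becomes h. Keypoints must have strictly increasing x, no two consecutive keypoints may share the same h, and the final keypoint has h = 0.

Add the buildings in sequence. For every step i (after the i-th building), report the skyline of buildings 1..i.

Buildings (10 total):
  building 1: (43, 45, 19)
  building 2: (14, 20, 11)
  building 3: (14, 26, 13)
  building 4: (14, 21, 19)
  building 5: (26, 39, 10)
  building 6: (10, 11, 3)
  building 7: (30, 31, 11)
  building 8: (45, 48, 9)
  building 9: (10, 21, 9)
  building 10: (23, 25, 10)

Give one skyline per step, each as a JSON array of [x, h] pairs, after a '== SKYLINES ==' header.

== SKYLINES ==
[[43,19],[45,0]]
[[14,11],[20,0],[43,19],[45,0]]
[[14,13],[26,0],[43,19],[45,0]]
[[14,19],[21,13],[26,0],[43,19],[45,0]]
[[14,19],[21,13],[26,10],[39,0],[43,19],[45,0]]
[[10,3],[11,0],[14,19],[21,13],[26,10],[39,0],[43,19],[45,0]]
[[10,3],[11,0],[14,19],[21,13],[26,10],[30,11],[31,10],[39,0],[43,19],[45,0]]
[[10,3],[11,0],[14,19],[21,13],[26,10],[30,11],[31,10],[39,0],[43,19],[45,9],[48,0]]
[[10,9],[14,19],[21,13],[26,10],[30,11],[31,10],[39,0],[43,19],[45,9],[48,0]]
[[10,9],[14,19],[21,13],[26,10],[30,11],[31,10],[39,0],[43,19],[45,9],[48,0]]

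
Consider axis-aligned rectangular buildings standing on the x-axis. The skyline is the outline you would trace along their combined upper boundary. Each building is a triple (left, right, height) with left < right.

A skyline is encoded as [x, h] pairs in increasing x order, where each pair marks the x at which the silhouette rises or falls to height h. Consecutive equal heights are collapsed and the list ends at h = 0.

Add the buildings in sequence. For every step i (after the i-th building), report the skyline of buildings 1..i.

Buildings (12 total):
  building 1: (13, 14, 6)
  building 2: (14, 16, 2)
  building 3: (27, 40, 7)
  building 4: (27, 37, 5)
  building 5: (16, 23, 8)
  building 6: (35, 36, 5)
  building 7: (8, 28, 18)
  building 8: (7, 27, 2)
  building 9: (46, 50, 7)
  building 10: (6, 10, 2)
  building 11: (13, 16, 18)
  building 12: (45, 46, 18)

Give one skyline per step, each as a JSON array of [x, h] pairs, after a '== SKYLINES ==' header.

== SKYLINES ==
[[13,6],[14,0]]
[[13,6],[14,2],[16,0]]
[[13,6],[14,2],[16,0],[27,7],[40,0]]
[[13,6],[14,2],[16,0],[27,7],[40,0]]
[[13,6],[14,2],[16,8],[23,0],[27,7],[40,0]]
[[13,6],[14,2],[16,8],[23,0],[27,7],[40,0]]
[[8,18],[28,7],[40,0]]
[[7,2],[8,18],[28,7],[40,0]]
[[7,2],[8,18],[28,7],[40,0],[46,7],[50,0]]
[[6,2],[8,18],[28,7],[40,0],[46,7],[50,0]]
[[6,2],[8,18],[28,7],[40,0],[46,7],[50,0]]
[[6,2],[8,18],[28,7],[40,0],[45,18],[46,7],[50,0]]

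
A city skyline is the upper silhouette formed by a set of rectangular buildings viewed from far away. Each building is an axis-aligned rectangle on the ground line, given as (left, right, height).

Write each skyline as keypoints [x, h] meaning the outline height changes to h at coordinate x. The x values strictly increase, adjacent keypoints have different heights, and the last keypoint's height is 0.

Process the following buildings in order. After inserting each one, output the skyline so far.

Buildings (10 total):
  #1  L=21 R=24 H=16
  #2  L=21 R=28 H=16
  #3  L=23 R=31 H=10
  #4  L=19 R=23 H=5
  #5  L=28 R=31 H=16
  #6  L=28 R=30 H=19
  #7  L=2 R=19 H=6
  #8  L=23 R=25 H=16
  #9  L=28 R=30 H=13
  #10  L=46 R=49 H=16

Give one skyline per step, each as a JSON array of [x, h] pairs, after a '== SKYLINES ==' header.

== SKYLINES ==
[[21,16],[24,0]]
[[21,16],[28,0]]
[[21,16],[28,10],[31,0]]
[[19,5],[21,16],[28,10],[31,0]]
[[19,5],[21,16],[31,0]]
[[19,5],[21,16],[28,19],[30,16],[31,0]]
[[2,6],[19,5],[21,16],[28,19],[30,16],[31,0]]
[[2,6],[19,5],[21,16],[28,19],[30,16],[31,0]]
[[2,6],[19,5],[21,16],[28,19],[30,16],[31,0]]
[[2,6],[19,5],[21,16],[28,19],[30,16],[31,0],[46,16],[49,0]]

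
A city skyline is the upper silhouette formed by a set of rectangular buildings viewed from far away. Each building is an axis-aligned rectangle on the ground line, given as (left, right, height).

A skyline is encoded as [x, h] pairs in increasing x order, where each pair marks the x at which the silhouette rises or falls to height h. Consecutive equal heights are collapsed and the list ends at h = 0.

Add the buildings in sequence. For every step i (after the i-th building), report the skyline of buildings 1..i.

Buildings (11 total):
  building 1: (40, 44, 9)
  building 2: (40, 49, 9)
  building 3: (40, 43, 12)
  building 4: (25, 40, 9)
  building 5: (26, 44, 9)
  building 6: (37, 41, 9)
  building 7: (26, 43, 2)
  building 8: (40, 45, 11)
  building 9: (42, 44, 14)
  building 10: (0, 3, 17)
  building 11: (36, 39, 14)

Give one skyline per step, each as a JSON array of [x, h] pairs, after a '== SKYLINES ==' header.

== SKYLINES ==
[[40,9],[44,0]]
[[40,9],[49,0]]
[[40,12],[43,9],[49,0]]
[[25,9],[40,12],[43,9],[49,0]]
[[25,9],[40,12],[43,9],[49,0]]
[[25,9],[40,12],[43,9],[49,0]]
[[25,9],[40,12],[43,9],[49,0]]
[[25,9],[40,12],[43,11],[45,9],[49,0]]
[[25,9],[40,12],[42,14],[44,11],[45,9],[49,0]]
[[0,17],[3,0],[25,9],[40,12],[42,14],[44,11],[45,9],[49,0]]
[[0,17],[3,0],[25,9],[36,14],[39,9],[40,12],[42,14],[44,11],[45,9],[49,0]]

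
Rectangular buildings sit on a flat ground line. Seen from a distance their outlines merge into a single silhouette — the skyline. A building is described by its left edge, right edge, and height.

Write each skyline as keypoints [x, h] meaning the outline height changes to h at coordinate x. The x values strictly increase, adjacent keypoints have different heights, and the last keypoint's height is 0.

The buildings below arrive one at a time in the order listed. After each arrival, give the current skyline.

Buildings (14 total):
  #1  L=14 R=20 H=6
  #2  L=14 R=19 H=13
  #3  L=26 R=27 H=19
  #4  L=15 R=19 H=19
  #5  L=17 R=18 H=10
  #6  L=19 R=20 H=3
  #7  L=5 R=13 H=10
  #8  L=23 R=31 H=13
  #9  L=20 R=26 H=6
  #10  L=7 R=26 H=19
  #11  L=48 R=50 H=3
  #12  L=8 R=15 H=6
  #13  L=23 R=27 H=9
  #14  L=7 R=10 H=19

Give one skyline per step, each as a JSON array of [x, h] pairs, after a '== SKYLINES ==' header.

== SKYLINES ==
[[14,6],[20,0]]
[[14,13],[19,6],[20,0]]
[[14,13],[19,6],[20,0],[26,19],[27,0]]
[[14,13],[15,19],[19,6],[20,0],[26,19],[27,0]]
[[14,13],[15,19],[19,6],[20,0],[26,19],[27,0]]
[[14,13],[15,19],[19,6],[20,0],[26,19],[27,0]]
[[5,10],[13,0],[14,13],[15,19],[19,6],[20,0],[26,19],[27,0]]
[[5,10],[13,0],[14,13],[15,19],[19,6],[20,0],[23,13],[26,19],[27,13],[31,0]]
[[5,10],[13,0],[14,13],[15,19],[19,6],[23,13],[26,19],[27,13],[31,0]]
[[5,10],[7,19],[27,13],[31,0]]
[[5,10],[7,19],[27,13],[31,0],[48,3],[50,0]]
[[5,10],[7,19],[27,13],[31,0],[48,3],[50,0]]
[[5,10],[7,19],[27,13],[31,0],[48,3],[50,0]]
[[5,10],[7,19],[27,13],[31,0],[48,3],[50,0]]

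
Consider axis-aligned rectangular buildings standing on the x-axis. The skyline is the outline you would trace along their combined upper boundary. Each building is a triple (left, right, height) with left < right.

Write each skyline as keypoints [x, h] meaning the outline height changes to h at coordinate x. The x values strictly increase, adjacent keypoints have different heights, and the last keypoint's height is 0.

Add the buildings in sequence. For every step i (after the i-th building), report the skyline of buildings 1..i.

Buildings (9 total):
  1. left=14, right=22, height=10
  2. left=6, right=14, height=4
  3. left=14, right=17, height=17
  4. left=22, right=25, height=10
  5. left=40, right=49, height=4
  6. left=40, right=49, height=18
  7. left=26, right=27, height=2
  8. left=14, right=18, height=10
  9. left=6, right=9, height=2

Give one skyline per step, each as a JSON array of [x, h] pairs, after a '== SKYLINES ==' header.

== SKYLINES ==
[[14,10],[22,0]]
[[6,4],[14,10],[22,0]]
[[6,4],[14,17],[17,10],[22,0]]
[[6,4],[14,17],[17,10],[25,0]]
[[6,4],[14,17],[17,10],[25,0],[40,4],[49,0]]
[[6,4],[14,17],[17,10],[25,0],[40,18],[49,0]]
[[6,4],[14,17],[17,10],[25,0],[26,2],[27,0],[40,18],[49,0]]
[[6,4],[14,17],[17,10],[25,0],[26,2],[27,0],[40,18],[49,0]]
[[6,4],[14,17],[17,10],[25,0],[26,2],[27,0],[40,18],[49,0]]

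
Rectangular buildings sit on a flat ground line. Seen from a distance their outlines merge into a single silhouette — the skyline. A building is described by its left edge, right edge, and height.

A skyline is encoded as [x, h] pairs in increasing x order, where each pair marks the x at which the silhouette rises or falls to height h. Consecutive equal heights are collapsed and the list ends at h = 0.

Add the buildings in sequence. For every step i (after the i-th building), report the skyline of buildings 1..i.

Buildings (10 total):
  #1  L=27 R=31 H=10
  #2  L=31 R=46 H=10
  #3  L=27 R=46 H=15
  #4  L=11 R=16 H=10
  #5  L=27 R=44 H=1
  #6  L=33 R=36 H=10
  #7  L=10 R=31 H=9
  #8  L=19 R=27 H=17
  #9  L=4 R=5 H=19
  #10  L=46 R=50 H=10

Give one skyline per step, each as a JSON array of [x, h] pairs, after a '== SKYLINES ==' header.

== SKYLINES ==
[[27,10],[31,0]]
[[27,10],[46,0]]
[[27,15],[46,0]]
[[11,10],[16,0],[27,15],[46,0]]
[[11,10],[16,0],[27,15],[46,0]]
[[11,10],[16,0],[27,15],[46,0]]
[[10,9],[11,10],[16,9],[27,15],[46,0]]
[[10,9],[11,10],[16,9],[19,17],[27,15],[46,0]]
[[4,19],[5,0],[10,9],[11,10],[16,9],[19,17],[27,15],[46,0]]
[[4,19],[5,0],[10,9],[11,10],[16,9],[19,17],[27,15],[46,10],[50,0]]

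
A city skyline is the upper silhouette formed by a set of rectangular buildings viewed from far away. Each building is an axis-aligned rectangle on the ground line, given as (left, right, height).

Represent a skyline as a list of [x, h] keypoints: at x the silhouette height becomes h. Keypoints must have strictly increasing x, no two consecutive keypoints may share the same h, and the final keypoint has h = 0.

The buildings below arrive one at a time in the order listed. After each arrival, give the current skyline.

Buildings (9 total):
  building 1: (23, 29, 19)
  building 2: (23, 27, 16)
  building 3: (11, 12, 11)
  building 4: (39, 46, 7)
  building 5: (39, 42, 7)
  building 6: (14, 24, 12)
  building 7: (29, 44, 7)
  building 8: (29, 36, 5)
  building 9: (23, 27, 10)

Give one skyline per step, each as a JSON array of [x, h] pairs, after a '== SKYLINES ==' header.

== SKYLINES ==
[[23,19],[29,0]]
[[23,19],[29,0]]
[[11,11],[12,0],[23,19],[29,0]]
[[11,11],[12,0],[23,19],[29,0],[39,7],[46,0]]
[[11,11],[12,0],[23,19],[29,0],[39,7],[46,0]]
[[11,11],[12,0],[14,12],[23,19],[29,0],[39,7],[46,0]]
[[11,11],[12,0],[14,12],[23,19],[29,7],[46,0]]
[[11,11],[12,0],[14,12],[23,19],[29,7],[46,0]]
[[11,11],[12,0],[14,12],[23,19],[29,7],[46,0]]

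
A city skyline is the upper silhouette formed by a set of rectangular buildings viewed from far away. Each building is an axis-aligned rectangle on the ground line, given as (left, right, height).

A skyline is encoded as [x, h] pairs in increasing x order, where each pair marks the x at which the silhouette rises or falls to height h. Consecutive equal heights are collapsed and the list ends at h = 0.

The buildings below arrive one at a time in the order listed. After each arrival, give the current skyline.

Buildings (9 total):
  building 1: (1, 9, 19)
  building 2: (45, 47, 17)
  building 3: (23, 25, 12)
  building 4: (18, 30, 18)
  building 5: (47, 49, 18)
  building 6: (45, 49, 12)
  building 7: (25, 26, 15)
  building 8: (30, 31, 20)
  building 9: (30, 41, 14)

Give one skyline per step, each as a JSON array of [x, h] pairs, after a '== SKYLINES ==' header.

== SKYLINES ==
[[1,19],[9,0]]
[[1,19],[9,0],[45,17],[47,0]]
[[1,19],[9,0],[23,12],[25,0],[45,17],[47,0]]
[[1,19],[9,0],[18,18],[30,0],[45,17],[47,0]]
[[1,19],[9,0],[18,18],[30,0],[45,17],[47,18],[49,0]]
[[1,19],[9,0],[18,18],[30,0],[45,17],[47,18],[49,0]]
[[1,19],[9,0],[18,18],[30,0],[45,17],[47,18],[49,0]]
[[1,19],[9,0],[18,18],[30,20],[31,0],[45,17],[47,18],[49,0]]
[[1,19],[9,0],[18,18],[30,20],[31,14],[41,0],[45,17],[47,18],[49,0]]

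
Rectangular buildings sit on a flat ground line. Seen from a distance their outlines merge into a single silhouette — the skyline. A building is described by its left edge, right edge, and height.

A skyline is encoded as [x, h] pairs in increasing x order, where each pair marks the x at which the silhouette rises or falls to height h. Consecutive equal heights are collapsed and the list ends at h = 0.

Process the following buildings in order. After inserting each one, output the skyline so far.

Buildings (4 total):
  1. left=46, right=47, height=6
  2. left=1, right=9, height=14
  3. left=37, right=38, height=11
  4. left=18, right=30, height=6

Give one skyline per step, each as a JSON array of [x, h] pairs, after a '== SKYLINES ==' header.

== SKYLINES ==
[[46,6],[47,0]]
[[1,14],[9,0],[46,6],[47,0]]
[[1,14],[9,0],[37,11],[38,0],[46,6],[47,0]]
[[1,14],[9,0],[18,6],[30,0],[37,11],[38,0],[46,6],[47,0]]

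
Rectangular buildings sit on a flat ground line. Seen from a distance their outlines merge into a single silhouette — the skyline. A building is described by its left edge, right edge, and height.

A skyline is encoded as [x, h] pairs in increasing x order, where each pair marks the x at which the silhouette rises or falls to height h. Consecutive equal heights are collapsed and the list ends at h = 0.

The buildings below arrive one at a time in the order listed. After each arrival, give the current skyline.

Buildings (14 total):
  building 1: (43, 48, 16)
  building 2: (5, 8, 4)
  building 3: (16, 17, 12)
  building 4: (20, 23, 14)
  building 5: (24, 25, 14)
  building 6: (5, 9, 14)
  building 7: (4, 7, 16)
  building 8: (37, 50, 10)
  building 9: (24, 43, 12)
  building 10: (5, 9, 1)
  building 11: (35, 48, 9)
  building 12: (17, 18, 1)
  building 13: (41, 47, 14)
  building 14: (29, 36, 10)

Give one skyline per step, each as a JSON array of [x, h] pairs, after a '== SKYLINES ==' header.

== SKYLINES ==
[[43,16],[48,0]]
[[5,4],[8,0],[43,16],[48,0]]
[[5,4],[8,0],[16,12],[17,0],[43,16],[48,0]]
[[5,4],[8,0],[16,12],[17,0],[20,14],[23,0],[43,16],[48,0]]
[[5,4],[8,0],[16,12],[17,0],[20,14],[23,0],[24,14],[25,0],[43,16],[48,0]]
[[5,14],[9,0],[16,12],[17,0],[20,14],[23,0],[24,14],[25,0],[43,16],[48,0]]
[[4,16],[7,14],[9,0],[16,12],[17,0],[20,14],[23,0],[24,14],[25,0],[43,16],[48,0]]
[[4,16],[7,14],[9,0],[16,12],[17,0],[20,14],[23,0],[24,14],[25,0],[37,10],[43,16],[48,10],[50,0]]
[[4,16],[7,14],[9,0],[16,12],[17,0],[20,14],[23,0],[24,14],[25,12],[43,16],[48,10],[50,0]]
[[4,16],[7,14],[9,0],[16,12],[17,0],[20,14],[23,0],[24,14],[25,12],[43,16],[48,10],[50,0]]
[[4,16],[7,14],[9,0],[16,12],[17,0],[20,14],[23,0],[24,14],[25,12],[43,16],[48,10],[50,0]]
[[4,16],[7,14],[9,0],[16,12],[17,1],[18,0],[20,14],[23,0],[24,14],[25,12],[43,16],[48,10],[50,0]]
[[4,16],[7,14],[9,0],[16,12],[17,1],[18,0],[20,14],[23,0],[24,14],[25,12],[41,14],[43,16],[48,10],[50,0]]
[[4,16],[7,14],[9,0],[16,12],[17,1],[18,0],[20,14],[23,0],[24,14],[25,12],[41,14],[43,16],[48,10],[50,0]]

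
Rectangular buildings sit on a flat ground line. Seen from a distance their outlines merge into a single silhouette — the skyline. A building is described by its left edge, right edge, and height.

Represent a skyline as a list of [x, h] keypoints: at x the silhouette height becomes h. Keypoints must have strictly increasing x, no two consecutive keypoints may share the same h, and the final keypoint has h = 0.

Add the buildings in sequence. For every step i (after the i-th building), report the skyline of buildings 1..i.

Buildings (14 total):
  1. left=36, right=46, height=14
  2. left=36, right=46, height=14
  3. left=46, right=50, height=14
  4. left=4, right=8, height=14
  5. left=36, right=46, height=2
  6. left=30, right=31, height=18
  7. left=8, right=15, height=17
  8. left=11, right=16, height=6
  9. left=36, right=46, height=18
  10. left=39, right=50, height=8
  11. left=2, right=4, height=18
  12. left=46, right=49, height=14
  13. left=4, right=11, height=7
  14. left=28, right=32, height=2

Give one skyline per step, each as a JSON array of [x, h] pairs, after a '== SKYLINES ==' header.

== SKYLINES ==
[[36,14],[46,0]]
[[36,14],[46,0]]
[[36,14],[50,0]]
[[4,14],[8,0],[36,14],[50,0]]
[[4,14],[8,0],[36,14],[50,0]]
[[4,14],[8,0],[30,18],[31,0],[36,14],[50,0]]
[[4,14],[8,17],[15,0],[30,18],[31,0],[36,14],[50,0]]
[[4,14],[8,17],[15,6],[16,0],[30,18],[31,0],[36,14],[50,0]]
[[4,14],[8,17],[15,6],[16,0],[30,18],[31,0],[36,18],[46,14],[50,0]]
[[4,14],[8,17],[15,6],[16,0],[30,18],[31,0],[36,18],[46,14],[50,0]]
[[2,18],[4,14],[8,17],[15,6],[16,0],[30,18],[31,0],[36,18],[46,14],[50,0]]
[[2,18],[4,14],[8,17],[15,6],[16,0],[30,18],[31,0],[36,18],[46,14],[50,0]]
[[2,18],[4,14],[8,17],[15,6],[16,0],[30,18],[31,0],[36,18],[46,14],[50,0]]
[[2,18],[4,14],[8,17],[15,6],[16,0],[28,2],[30,18],[31,2],[32,0],[36,18],[46,14],[50,0]]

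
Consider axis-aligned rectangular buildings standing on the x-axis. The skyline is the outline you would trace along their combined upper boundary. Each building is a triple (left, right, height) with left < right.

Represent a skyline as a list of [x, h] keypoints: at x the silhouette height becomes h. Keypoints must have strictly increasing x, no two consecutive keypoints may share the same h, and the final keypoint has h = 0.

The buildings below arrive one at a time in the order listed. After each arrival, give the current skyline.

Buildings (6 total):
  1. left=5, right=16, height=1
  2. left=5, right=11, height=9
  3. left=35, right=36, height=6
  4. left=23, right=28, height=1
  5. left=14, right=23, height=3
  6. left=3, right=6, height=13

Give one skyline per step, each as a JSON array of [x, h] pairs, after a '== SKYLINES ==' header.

== SKYLINES ==
[[5,1],[16,0]]
[[5,9],[11,1],[16,0]]
[[5,9],[11,1],[16,0],[35,6],[36,0]]
[[5,9],[11,1],[16,0],[23,1],[28,0],[35,6],[36,0]]
[[5,9],[11,1],[14,3],[23,1],[28,0],[35,6],[36,0]]
[[3,13],[6,9],[11,1],[14,3],[23,1],[28,0],[35,6],[36,0]]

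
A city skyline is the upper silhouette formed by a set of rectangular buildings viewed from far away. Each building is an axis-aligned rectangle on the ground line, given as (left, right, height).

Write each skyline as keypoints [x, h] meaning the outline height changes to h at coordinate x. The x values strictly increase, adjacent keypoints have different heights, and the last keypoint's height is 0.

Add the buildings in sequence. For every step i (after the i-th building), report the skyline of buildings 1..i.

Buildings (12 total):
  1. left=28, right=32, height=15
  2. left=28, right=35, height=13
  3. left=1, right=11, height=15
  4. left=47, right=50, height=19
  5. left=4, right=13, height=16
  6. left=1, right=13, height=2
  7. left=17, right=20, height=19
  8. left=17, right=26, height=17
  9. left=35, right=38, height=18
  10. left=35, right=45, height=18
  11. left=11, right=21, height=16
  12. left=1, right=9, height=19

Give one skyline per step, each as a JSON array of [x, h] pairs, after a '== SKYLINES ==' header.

== SKYLINES ==
[[28,15],[32,0]]
[[28,15],[32,13],[35,0]]
[[1,15],[11,0],[28,15],[32,13],[35,0]]
[[1,15],[11,0],[28,15],[32,13],[35,0],[47,19],[50,0]]
[[1,15],[4,16],[13,0],[28,15],[32,13],[35,0],[47,19],[50,0]]
[[1,15],[4,16],[13,0],[28,15],[32,13],[35,0],[47,19],[50,0]]
[[1,15],[4,16],[13,0],[17,19],[20,0],[28,15],[32,13],[35,0],[47,19],[50,0]]
[[1,15],[4,16],[13,0],[17,19],[20,17],[26,0],[28,15],[32,13],[35,0],[47,19],[50,0]]
[[1,15],[4,16],[13,0],[17,19],[20,17],[26,0],[28,15],[32,13],[35,18],[38,0],[47,19],[50,0]]
[[1,15],[4,16],[13,0],[17,19],[20,17],[26,0],[28,15],[32,13],[35,18],[45,0],[47,19],[50,0]]
[[1,15],[4,16],[17,19],[20,17],[26,0],[28,15],[32,13],[35,18],[45,0],[47,19],[50,0]]
[[1,19],[9,16],[17,19],[20,17],[26,0],[28,15],[32,13],[35,18],[45,0],[47,19],[50,0]]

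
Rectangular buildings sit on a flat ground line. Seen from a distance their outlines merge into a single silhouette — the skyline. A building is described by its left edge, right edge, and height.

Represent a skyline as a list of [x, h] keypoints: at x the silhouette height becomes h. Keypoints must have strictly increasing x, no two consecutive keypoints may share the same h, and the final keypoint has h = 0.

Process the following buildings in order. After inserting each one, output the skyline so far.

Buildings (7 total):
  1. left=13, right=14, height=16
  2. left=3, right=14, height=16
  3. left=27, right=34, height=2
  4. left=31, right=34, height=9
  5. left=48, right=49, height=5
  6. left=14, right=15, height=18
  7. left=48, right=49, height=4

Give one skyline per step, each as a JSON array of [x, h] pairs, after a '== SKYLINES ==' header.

== SKYLINES ==
[[13,16],[14,0]]
[[3,16],[14,0]]
[[3,16],[14,0],[27,2],[34,0]]
[[3,16],[14,0],[27,2],[31,9],[34,0]]
[[3,16],[14,0],[27,2],[31,9],[34,0],[48,5],[49,0]]
[[3,16],[14,18],[15,0],[27,2],[31,9],[34,0],[48,5],[49,0]]
[[3,16],[14,18],[15,0],[27,2],[31,9],[34,0],[48,5],[49,0]]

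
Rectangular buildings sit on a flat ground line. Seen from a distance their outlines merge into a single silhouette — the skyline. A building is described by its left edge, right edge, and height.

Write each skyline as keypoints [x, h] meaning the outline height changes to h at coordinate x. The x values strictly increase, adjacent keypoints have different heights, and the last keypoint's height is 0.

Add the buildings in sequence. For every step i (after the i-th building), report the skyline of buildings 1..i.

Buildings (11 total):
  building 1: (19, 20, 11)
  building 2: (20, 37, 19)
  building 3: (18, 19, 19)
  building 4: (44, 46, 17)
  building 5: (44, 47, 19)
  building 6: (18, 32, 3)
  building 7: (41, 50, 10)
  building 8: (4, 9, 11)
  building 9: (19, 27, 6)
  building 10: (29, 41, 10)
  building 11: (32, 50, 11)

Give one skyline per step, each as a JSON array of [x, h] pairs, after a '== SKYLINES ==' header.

== SKYLINES ==
[[19,11],[20,0]]
[[19,11],[20,19],[37,0]]
[[18,19],[19,11],[20,19],[37,0]]
[[18,19],[19,11],[20,19],[37,0],[44,17],[46,0]]
[[18,19],[19,11],[20,19],[37,0],[44,19],[47,0]]
[[18,19],[19,11],[20,19],[37,0],[44,19],[47,0]]
[[18,19],[19,11],[20,19],[37,0],[41,10],[44,19],[47,10],[50,0]]
[[4,11],[9,0],[18,19],[19,11],[20,19],[37,0],[41,10],[44,19],[47,10],[50,0]]
[[4,11],[9,0],[18,19],[19,11],[20,19],[37,0],[41,10],[44,19],[47,10],[50,0]]
[[4,11],[9,0],[18,19],[19,11],[20,19],[37,10],[44,19],[47,10],[50,0]]
[[4,11],[9,0],[18,19],[19,11],[20,19],[37,11],[44,19],[47,11],[50,0]]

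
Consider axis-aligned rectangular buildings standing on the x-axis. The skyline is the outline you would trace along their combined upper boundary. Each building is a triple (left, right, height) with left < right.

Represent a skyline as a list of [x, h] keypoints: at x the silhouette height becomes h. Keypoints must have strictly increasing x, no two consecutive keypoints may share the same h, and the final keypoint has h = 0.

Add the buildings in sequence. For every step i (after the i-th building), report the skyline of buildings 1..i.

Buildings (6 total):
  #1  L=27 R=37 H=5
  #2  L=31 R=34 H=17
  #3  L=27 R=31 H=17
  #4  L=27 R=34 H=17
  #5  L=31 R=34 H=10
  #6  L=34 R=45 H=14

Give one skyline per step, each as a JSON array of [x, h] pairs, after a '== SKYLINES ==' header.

== SKYLINES ==
[[27,5],[37,0]]
[[27,5],[31,17],[34,5],[37,0]]
[[27,17],[34,5],[37,0]]
[[27,17],[34,5],[37,0]]
[[27,17],[34,5],[37,0]]
[[27,17],[34,14],[45,0]]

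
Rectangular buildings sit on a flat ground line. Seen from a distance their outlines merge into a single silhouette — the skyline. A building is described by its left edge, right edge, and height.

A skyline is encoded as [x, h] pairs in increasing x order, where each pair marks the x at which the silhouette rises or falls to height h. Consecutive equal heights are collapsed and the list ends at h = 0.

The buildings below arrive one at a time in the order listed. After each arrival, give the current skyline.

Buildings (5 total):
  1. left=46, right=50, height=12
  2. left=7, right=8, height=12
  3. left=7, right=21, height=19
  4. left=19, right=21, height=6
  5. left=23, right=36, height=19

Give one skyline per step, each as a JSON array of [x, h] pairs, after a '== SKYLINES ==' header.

== SKYLINES ==
[[46,12],[50,0]]
[[7,12],[8,0],[46,12],[50,0]]
[[7,19],[21,0],[46,12],[50,0]]
[[7,19],[21,0],[46,12],[50,0]]
[[7,19],[21,0],[23,19],[36,0],[46,12],[50,0]]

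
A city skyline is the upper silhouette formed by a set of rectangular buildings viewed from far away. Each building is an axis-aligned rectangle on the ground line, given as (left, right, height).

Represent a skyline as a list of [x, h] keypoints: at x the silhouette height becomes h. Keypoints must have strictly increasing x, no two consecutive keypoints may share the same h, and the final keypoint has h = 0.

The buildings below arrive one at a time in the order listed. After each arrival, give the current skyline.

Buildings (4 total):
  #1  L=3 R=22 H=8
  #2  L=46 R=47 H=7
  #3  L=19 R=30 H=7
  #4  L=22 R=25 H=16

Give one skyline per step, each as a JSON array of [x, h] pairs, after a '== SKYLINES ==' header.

== SKYLINES ==
[[3,8],[22,0]]
[[3,8],[22,0],[46,7],[47,0]]
[[3,8],[22,7],[30,0],[46,7],[47,0]]
[[3,8],[22,16],[25,7],[30,0],[46,7],[47,0]]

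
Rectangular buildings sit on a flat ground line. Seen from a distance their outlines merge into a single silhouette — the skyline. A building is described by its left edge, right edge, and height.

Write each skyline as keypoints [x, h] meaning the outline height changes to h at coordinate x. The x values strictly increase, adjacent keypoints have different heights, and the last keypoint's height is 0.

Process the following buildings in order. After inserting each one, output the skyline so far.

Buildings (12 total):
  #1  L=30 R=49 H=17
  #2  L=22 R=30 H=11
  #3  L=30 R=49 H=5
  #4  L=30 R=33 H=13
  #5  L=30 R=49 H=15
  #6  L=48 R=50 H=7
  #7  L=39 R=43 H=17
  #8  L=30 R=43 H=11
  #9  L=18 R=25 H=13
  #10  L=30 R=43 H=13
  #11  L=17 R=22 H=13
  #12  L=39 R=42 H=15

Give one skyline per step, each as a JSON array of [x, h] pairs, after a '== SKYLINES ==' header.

== SKYLINES ==
[[30,17],[49,0]]
[[22,11],[30,17],[49,0]]
[[22,11],[30,17],[49,0]]
[[22,11],[30,17],[49,0]]
[[22,11],[30,17],[49,0]]
[[22,11],[30,17],[49,7],[50,0]]
[[22,11],[30,17],[49,7],[50,0]]
[[22,11],[30,17],[49,7],[50,0]]
[[18,13],[25,11],[30,17],[49,7],[50,0]]
[[18,13],[25,11],[30,17],[49,7],[50,0]]
[[17,13],[25,11],[30,17],[49,7],[50,0]]
[[17,13],[25,11],[30,17],[49,7],[50,0]]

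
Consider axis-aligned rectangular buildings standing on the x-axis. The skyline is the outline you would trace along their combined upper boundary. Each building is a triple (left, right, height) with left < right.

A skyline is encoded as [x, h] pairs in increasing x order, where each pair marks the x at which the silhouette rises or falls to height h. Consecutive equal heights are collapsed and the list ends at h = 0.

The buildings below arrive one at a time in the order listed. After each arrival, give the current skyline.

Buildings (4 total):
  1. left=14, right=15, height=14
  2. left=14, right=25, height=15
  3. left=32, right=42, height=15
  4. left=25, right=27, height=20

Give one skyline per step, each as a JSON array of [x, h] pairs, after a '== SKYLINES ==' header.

== SKYLINES ==
[[14,14],[15,0]]
[[14,15],[25,0]]
[[14,15],[25,0],[32,15],[42,0]]
[[14,15],[25,20],[27,0],[32,15],[42,0]]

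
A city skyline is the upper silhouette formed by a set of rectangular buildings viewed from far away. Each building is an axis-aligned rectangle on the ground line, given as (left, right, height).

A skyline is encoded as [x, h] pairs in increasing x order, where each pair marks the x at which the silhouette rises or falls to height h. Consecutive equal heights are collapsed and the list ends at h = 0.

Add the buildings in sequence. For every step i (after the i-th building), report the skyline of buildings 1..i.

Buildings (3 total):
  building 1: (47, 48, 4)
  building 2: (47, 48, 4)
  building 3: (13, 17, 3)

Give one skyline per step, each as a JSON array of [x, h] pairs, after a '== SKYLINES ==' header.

== SKYLINES ==
[[47,4],[48,0]]
[[47,4],[48,0]]
[[13,3],[17,0],[47,4],[48,0]]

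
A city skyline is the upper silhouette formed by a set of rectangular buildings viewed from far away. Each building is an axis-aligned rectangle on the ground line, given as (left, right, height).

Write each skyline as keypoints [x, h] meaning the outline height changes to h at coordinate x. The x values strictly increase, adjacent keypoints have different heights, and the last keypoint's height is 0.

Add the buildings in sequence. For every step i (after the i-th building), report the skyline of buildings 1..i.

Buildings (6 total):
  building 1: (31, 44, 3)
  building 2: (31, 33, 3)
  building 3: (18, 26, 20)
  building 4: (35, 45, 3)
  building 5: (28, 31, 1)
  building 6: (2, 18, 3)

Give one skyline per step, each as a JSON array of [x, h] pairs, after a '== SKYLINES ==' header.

== SKYLINES ==
[[31,3],[44,0]]
[[31,3],[44,0]]
[[18,20],[26,0],[31,3],[44,0]]
[[18,20],[26,0],[31,3],[45,0]]
[[18,20],[26,0],[28,1],[31,3],[45,0]]
[[2,3],[18,20],[26,0],[28,1],[31,3],[45,0]]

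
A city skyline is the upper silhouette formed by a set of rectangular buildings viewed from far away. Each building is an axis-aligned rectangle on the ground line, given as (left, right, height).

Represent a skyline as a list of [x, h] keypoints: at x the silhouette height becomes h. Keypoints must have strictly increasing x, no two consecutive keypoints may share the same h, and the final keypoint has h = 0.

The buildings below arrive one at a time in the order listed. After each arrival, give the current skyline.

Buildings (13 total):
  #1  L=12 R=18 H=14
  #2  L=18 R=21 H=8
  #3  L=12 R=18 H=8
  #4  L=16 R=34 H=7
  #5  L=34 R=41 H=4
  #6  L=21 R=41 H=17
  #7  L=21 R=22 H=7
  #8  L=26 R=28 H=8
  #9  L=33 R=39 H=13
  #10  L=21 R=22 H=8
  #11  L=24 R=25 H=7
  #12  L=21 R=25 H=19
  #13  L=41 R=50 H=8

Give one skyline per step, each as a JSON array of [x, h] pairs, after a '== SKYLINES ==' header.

== SKYLINES ==
[[12,14],[18,0]]
[[12,14],[18,8],[21,0]]
[[12,14],[18,8],[21,0]]
[[12,14],[18,8],[21,7],[34,0]]
[[12,14],[18,8],[21,7],[34,4],[41,0]]
[[12,14],[18,8],[21,17],[41,0]]
[[12,14],[18,8],[21,17],[41,0]]
[[12,14],[18,8],[21,17],[41,0]]
[[12,14],[18,8],[21,17],[41,0]]
[[12,14],[18,8],[21,17],[41,0]]
[[12,14],[18,8],[21,17],[41,0]]
[[12,14],[18,8],[21,19],[25,17],[41,0]]
[[12,14],[18,8],[21,19],[25,17],[41,8],[50,0]]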